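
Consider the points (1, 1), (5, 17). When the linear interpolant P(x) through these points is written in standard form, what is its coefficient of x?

The leading coefficient equals the top divided difference P[1,5].
P[1,5] = (17 - 1) / (5 - 1) = 4

4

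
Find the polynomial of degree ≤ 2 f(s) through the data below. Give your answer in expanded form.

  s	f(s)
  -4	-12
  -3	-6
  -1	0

Newton's divided differences:
f[-4,-3] = (-6 - (-12)) / (-3 - (-4)) = 6
f[-3,-1] = (0 - (-6)) / (-1 - (-3)) = 3
f[-4,-3,-1] = (3 - 6) / (-1 - (-4)) = -1
f(s) = -12 + 6·(s + 4) + (-1)·(s + 4)(s + 3)
Expanding: f(s) = -s^2 - s

f(s) = -s^2 - s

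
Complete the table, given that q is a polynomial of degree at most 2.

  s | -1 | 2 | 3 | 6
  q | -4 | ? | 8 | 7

45/7

The 3 known values determine q uniquely (degree ≤ 2).
Evaluate each Lagrange basis at s = 2:
L_0(2) = (-1)·(-4)/[(-4)·(-7)] = 1/7
L_1(2) = (3)·(-4)/[(4)·(-3)] = 1
L_2(2) = (3)·(-1)/[(7)·(3)] = -1/7
Sum: (-4)·(1/7) + 8·(1) + 7·(-1/7) = 45/7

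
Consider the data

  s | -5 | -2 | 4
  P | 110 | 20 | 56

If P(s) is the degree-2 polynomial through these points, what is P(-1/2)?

2

Evaluate each Lagrange basis at s = -1/2:
L_0(-1/2) = (3/2)·(-9/2)/[(-3)·(-9)] = -1/4
L_1(-1/2) = (9/2)·(-9/2)/[(3)·(-6)] = 9/8
L_2(-1/2) = (9/2)·(3/2)/[(9)·(6)] = 1/8
Sum: 110·(-1/4) + 20·(9/8) + 56·(1/8) = 2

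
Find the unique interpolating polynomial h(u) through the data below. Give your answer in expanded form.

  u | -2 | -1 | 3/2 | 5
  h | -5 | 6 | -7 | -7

Build the Lagrange basis polynomials:
L_0(u) = (u + 1)(u - 3/2)(u - 5) / [-49/2] = -(2/49)u^3 + (11/49)u^2 - (2/49)u - 15/49
L_1(u) = (u + 2)(u - 3/2)(u - 5) / [15] = (1/15)u^3 - (3/10)u^2 - (11/30)u + 1
L_2(u) = (u + 2)(u + 1)(u - 5) / [-245/8] = -(8/245)u^3 + (16/245)u^2 + (104/245)u + 16/49
L_3(u) = (u + 2)(u + 1)(u - 3/2) / [147] = (1/147)u^3 + (1/98)u^2 - (5/294)u - 1/49
h(u) = (-5)·L_0 + 6·L_1 + (-7)·L_2 + (-7)·L_3
  (-5)·L_0(u) = (10/49)u^3 - (55/49)u^2 + (10/49)u + 75/49
  6·L_1(u) = (2/5)u^3 - (9/5)u^2 - (11/5)u + 6
  (-7)·L_2(u) = (8/35)u^3 - (16/35)u^2 - (104/35)u - 16/7
  (-7)·L_3(u) = -(1/21)u^3 - (1/14)u^2 + (5/42)u + 1/7
Adding term by term: (577/735)u^3 - (1691/490)u^2 - (7127/1470)u + 264/49

h(u) = (577/735)u^3 - (1691/490)u^2 - (7127/1470)u + 264/49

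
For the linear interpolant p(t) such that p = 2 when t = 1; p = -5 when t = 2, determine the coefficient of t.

-7

The leading coefficient equals the top divided difference p[1,2].
p[1,2] = (-5 - 2) / (2 - 1) = -7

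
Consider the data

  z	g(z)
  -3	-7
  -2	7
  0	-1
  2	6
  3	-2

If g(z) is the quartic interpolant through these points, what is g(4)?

L_0(4) = (6)·(4)·(2)·(1)/[(-1)·(-3)·(-5)·(-6)] = 8/15
L_1(4) = (7)·(4)·(2)·(1)/[(1)·(-2)·(-4)·(-5)] = -7/5
L_2(4) = (7)·(6)·(2)·(1)/[(3)·(2)·(-2)·(-3)] = 7/3
L_3(4) = (7)·(6)·(4)·(1)/[(5)·(4)·(2)·(-1)] = -21/5
L_4(4) = (7)·(6)·(4)·(2)/[(6)·(5)·(3)·(1)] = 56/15
Sum: (-7)·(8/15) + 7·(-7/5) + (-1)·(7/3) + 6·(-21/5) + (-2)·(56/15) = -728/15

-728/15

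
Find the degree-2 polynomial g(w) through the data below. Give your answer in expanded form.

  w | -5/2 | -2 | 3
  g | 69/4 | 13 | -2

Build the Lagrange basis polynomials:
L_0(w) = (w + 2)(w - 3) / [11/4] = (4/11)w^2 - (4/11)w - 24/11
L_1(w) = (w + 5/2)(w - 3) / [-5/2] = -(2/5)w^2 + (1/5)w + 3
L_2(w) = (w + 5/2)(w + 2) / [55/2] = (2/55)w^2 + (9/55)w + 2/11
g(w) = (69/4)·L_0 + 13·L_1 + (-2)·L_2
  (69/4)·L_0(w) = (69/11)w^2 - (69/11)w - 414/11
  13·L_1(w) = -(26/5)w^2 + (13/5)w + 39
  (-2)·L_2(w) = -(4/55)w^2 - (18/55)w - 4/11
Adding term by term: w^2 - 4w + 1

g(w) = w^2 - 4w + 1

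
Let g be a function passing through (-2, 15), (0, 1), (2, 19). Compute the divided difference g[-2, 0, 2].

g[-2,0] = (1 - 15) / (0 - (-2)) = -7
g[0,2] = (19 - 1) / (2 - 0) = 9
g[-2,0,2] = (9 - (-7)) / (2 - (-2)) = 4

4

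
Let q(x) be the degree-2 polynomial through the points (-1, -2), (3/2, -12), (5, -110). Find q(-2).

Evaluate each Lagrange basis at x = -2:
L_0(-2) = (-7/2)·(-7)/[(-5/2)·(-6)] = 49/30
L_1(-2) = (-1)·(-7)/[(5/2)·(-7/2)] = -4/5
L_2(-2) = (-1)·(-7/2)/[(6)·(7/2)] = 1/6
Sum: (-2)·(49/30) + (-12)·(-4/5) + (-110)·(1/6) = -12

-12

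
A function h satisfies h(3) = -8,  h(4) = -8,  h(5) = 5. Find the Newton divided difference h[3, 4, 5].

h[3,4] = (-8 - (-8)) / (4 - 3) = 0
h[4,5] = (5 - (-8)) / (5 - 4) = 13
h[3,4,5] = (13 - 0) / (5 - 3) = 13/2

13/2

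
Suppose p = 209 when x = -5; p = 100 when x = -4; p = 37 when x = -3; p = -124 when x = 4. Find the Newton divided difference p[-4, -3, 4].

5

p[-4,-3] = (37 - 100) / (-3 - (-4)) = -63
p[-3,4] = (-124 - 37) / (4 - (-3)) = -23
p[-4,-3,4] = (-23 - (-63)) / (4 - (-4)) = 5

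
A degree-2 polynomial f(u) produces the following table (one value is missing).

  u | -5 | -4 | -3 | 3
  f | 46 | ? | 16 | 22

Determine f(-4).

29

The 3 known values determine f uniquely (degree ≤ 2).
L_0(-4) = (-1)·(-7)/[(-2)·(-8)] = 7/16
L_1(-4) = (1)·(-7)/[(2)·(-6)] = 7/12
L_2(-4) = (1)·(-1)/[(8)·(6)] = -1/48
Sum: 46·(7/16) + 16·(7/12) + 22·(-1/48) = 29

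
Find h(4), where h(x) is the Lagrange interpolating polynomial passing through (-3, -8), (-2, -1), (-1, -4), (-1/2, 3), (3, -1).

L_0(4) = (6)·(5)·(9/2)·(1)/[(-1)·(-2)·(-5/2)·(-6)] = 9/2
L_1(4) = (7)·(5)·(9/2)·(1)/[(1)·(-1)·(-3/2)·(-5)] = -21
L_2(4) = (7)·(6)·(9/2)·(1)/[(2)·(1)·(-1/2)·(-4)] = 189/4
L_3(4) = (7)·(6)·(5)·(1)/[(5/2)·(3/2)·(1/2)·(-7/2)] = -32
L_4(4) = (7)·(6)·(5)·(9/2)/[(6)·(5)·(4)·(7/2)] = 9/4
Sum: (-8)·(9/2) + (-1)·(-21) + (-4)·(189/4) + 3·(-32) + (-1)·(9/4) = -1209/4

-1209/4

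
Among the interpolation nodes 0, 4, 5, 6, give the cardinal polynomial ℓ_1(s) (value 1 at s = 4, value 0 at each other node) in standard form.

ℓ_1(s) = s(s - 5)(s - 6) / [(4)·(-1)·(-2)]
       = (s^3 - 11s^2 + 30s) / (8)

ℓ_1(s) = (1/8)s^3 - (11/8)s^2 + (15/4)s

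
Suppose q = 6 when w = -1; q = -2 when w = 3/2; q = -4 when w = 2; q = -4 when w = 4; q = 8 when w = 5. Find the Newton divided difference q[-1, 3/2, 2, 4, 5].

q[-1,3/2] = (-2 - 6) / (3/2 - (-1)) = -16/5
q[3/2,2] = (-4 - (-2)) / (2 - 3/2) = -4
q[2,4] = (-4 - (-4)) / (4 - 2) = 0
q[4,5] = (8 - (-4)) / (5 - 4) = 12
q[-1,3/2,2] = (-4 - (-16/5)) / (2 - (-1)) = -4/15
q[3/2,2,4] = (0 - (-4)) / (4 - 3/2) = 8/5
q[2,4,5] = (12 - 0) / (5 - 2) = 4
q[-1,3/2,2,4] = (8/5 - (-4/15)) / (4 - (-1)) = 28/75
q[3/2,2,4,5] = (4 - 8/5) / (5 - 3/2) = 24/35
q[-1,3/2,2,4,5] = (24/35 - 28/75) / (5 - (-1)) = 82/1575

82/1575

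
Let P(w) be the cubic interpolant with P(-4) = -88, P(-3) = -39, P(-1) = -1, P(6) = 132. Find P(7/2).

L_0(7/2) = (13/2)·(9/2)·(-5/2)/[(-1)·(-3)·(-10)] = 39/16
L_1(7/2) = (15/2)·(9/2)·(-5/2)/[(1)·(-2)·(-9)] = -75/16
L_2(7/2) = (15/2)·(13/2)·(-5/2)/[(3)·(2)·(-7)] = 325/112
L_3(7/2) = (15/2)·(13/2)·(9/2)/[(10)·(9)·(7)] = 39/112
Sum: (-88)·(39/16) + (-39)·(-75/16) + (-1)·(325/112) + 132·(39/112) = 91/8

91/8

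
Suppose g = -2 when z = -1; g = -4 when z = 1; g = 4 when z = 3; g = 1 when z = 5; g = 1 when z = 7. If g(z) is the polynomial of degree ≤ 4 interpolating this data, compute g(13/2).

-2791/2048

Evaluate each Lagrange basis at z = 13/2:
L_0(13/2) = (11/2)·(7/2)·(3/2)·(-1/2)/[(-2)·(-4)·(-6)·(-8)] = -77/2048
L_1(13/2) = (15/2)·(7/2)·(3/2)·(-1/2)/[(2)·(-2)·(-4)·(-6)] = 105/512
L_2(13/2) = (15/2)·(11/2)·(3/2)·(-1/2)/[(4)·(2)·(-2)·(-4)] = -495/1024
L_3(13/2) = (15/2)·(11/2)·(7/2)·(-1/2)/[(6)·(4)·(2)·(-2)] = 385/512
L_4(13/2) = (15/2)·(11/2)·(7/2)·(3/2)/[(8)·(6)·(4)·(2)] = 1155/2048
Sum: (-2)·(-77/2048) + (-4)·(105/512) + 4·(-495/1024) + 1·(385/512) + 1·(1155/2048) = -2791/2048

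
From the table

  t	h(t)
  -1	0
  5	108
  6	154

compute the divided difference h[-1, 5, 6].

h[-1,5] = (108 - 0) / (5 - (-1)) = 18
h[5,6] = (154 - 108) / (6 - 5) = 46
h[-1,5,6] = (46 - 18) / (6 - (-1)) = 4

4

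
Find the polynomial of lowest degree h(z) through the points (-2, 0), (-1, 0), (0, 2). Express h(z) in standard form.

Build the Lagrange basis polynomials:
L_0(z) = (z + 1)z / [2] = (1/2)z^2 + (1/2)z
L_1(z) = (z + 2)z / [-1] = -z^2 - 2z
L_2(z) = (z + 2)(z + 1) / [2] = (1/2)z^2 + (3/2)z + 1
h(z) = 0·L_0 + 0·L_1 + 2·L_2
  0·L_0(z) = 0
  0·L_1(z) = 0
  2·L_2(z) = z^2 + 3z + 2
Adding term by term: z^2 + 3z + 2

h(z) = z^2 + 3z + 2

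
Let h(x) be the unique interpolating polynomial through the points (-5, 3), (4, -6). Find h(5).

-7

Evaluate each Lagrange basis at x = 5:
L_0(5) = (1)/[(-9)] = -1/9
L_1(5) = (10)/[(9)] = 10/9
Sum: 3·(-1/9) + (-6)·(10/9) = -7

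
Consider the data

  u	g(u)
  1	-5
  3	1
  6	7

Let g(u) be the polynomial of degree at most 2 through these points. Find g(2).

Using Newton's divided-difference form:
g[1,3] = (1 - (-5)) / (3 - 1) = 3
g[3,6] = (7 - 1) / (6 - 3) = 2
g[1,3,6] = (2 - 3) / (6 - 1) = -1/5
g(2) = -5 + 3·(1) + (-1/5)·(1)·(-1) = -9/5

-9/5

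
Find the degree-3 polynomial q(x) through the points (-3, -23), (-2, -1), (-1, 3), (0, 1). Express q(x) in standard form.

q(x) = 2x^3 + 3x^2 - x + 1

Build the Lagrange basis polynomials:
L_0(x) = (x + 2)(x + 1)x / [-6] = -(1/6)x^3 - (1/2)x^2 - (1/3)x
L_1(x) = (x + 3)(x + 1)x / [2] = (1/2)x^3 + 2x^2 + (3/2)x
L_2(x) = (x + 3)(x + 2)x / [-2] = -(1/2)x^3 - (5/2)x^2 - 3x
L_3(x) = (x + 3)(x + 2)(x + 1) / [6] = (1/6)x^3 + x^2 + (11/6)x + 1
q(x) = (-23)·L_0 + (-1)·L_1 + 3·L_2 + 1·L_3
  (-23)·L_0(x) = (23/6)x^3 + (23/2)x^2 + (23/3)x
  (-1)·L_1(x) = -(1/2)x^3 - 2x^2 - (3/2)x
  3·L_2(x) = -(3/2)x^3 - (15/2)x^2 - 9x
  1·L_3(x) = (1/6)x^3 + x^2 + (11/6)x + 1
Adding term by term: 2x^3 + 3x^2 - x + 1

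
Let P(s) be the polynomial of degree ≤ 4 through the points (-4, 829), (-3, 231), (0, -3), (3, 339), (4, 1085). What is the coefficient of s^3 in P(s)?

2

Build the Lagrange basis polynomials:
L_0(s) = (s + 3)s(s - 3)(s - 4) / [224] = (1/224)s^4 - (1/56)s^3 - (9/224)s^2 + (9/56)s
L_1(s) = (s + 4)s(s - 3)(s - 4) / [-126] = -(1/126)s^4 + (1/42)s^3 + (8/63)s^2 - (8/21)s
L_2(s) = (s + 4)(s + 3)(s - 3)(s - 4) / [144] = (1/144)s^4 - (25/144)s^2 + 1
L_3(s) = (s + 4)(s + 3)s(s - 4) / [-126] = -(1/126)s^4 - (1/42)s^3 + (8/63)s^2 + (8/21)s
L_4(s) = (s + 4)(s + 3)s(s - 3) / [224] = (1/224)s^4 + (1/56)s^3 - (9/224)s^2 - (9/56)s
P(s) = 829·L_0 + 231·L_1 + (-3)·L_2 + 339·L_3 + 1085·L_4
Only the coefficient of s^3 is needed; take it from each L_i and combine:
829·(-1/56) + 231·(1/42) + (-3)·(0) + 339·(-1/42) + 1085·(1/56) = 2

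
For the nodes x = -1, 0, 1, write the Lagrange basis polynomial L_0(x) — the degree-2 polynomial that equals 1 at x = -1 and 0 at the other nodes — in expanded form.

L_0(x) = (1/2)x^2 - (1/2)x

L_0(x) = x(x - 1) / [(-1)·(-2)]
       = (x^2 - x) / (2)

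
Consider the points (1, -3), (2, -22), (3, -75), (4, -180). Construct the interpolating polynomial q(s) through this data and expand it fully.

q(s) = -3s^3 + s^2 - s

Newton's divided differences:
q[1,2] = (-22 - (-3)) / (2 - 1) = -19
q[2,3] = (-75 - (-22)) / (3 - 2) = -53
q[3,4] = (-180 - (-75)) / (4 - 3) = -105
q[1,2,3] = (-53 - (-19)) / (3 - 1) = -17
q[2,3,4] = (-105 - (-53)) / (4 - 2) = -26
q[1,2,3,4] = (-26 - (-17)) / (4 - 1) = -3
q(s) = -3 + (-19)·(s - 1) + (-17)·(s - 1)(s - 2) + (-3)·(s - 1)(s - 2)(s - 3)
Expanding: q(s) = -3s^3 + s^2 - s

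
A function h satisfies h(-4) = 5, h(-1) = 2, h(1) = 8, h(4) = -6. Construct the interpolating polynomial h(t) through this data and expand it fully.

h(t) = -(7/24)t^3 - (11/30)t^2 + (79/24)t + 161/30

Build the Lagrange basis polynomials:
L_0(t) = (t + 1)(t - 1)(t - 4) / [-120] = -(1/120)t^3 + (1/30)t^2 + (1/120)t - 1/30
L_1(t) = (t + 4)(t - 1)(t - 4) / [30] = (1/30)t^3 - (1/30)t^2 - (8/15)t + 8/15
L_2(t) = (t + 4)(t + 1)(t - 4) / [-30] = -(1/30)t^3 - (1/30)t^2 + (8/15)t + 8/15
L_3(t) = (t + 4)(t + 1)(t - 1) / [120] = (1/120)t^3 + (1/30)t^2 - (1/120)t - 1/30
h(t) = 5·L_0 + 2·L_1 + 8·L_2 + (-6)·L_3
  5·L_0(t) = -(1/24)t^3 + (1/6)t^2 + (1/24)t - 1/6
  2·L_1(t) = (1/15)t^3 - (1/15)t^2 - (16/15)t + 16/15
  8·L_2(t) = -(4/15)t^3 - (4/15)t^2 + (64/15)t + 64/15
  (-6)·L_3(t) = -(1/20)t^3 - (1/5)t^2 + (1/20)t + 1/5
Adding term by term: -(7/24)t^3 - (11/30)t^2 + (79/24)t + 161/30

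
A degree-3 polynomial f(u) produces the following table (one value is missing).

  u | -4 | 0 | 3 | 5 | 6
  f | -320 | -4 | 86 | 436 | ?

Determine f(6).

770

The 4 known values determine f uniquely (degree ≤ 3).
L_0(6) = (6)·(3)·(1)/[(-4)·(-7)·(-9)] = -1/14
L_1(6) = (10)·(3)·(1)/[(4)·(-3)·(-5)] = 1/2
L_2(6) = (10)·(6)·(1)/[(7)·(3)·(-2)] = -10/7
L_3(6) = (10)·(6)·(3)/[(9)·(5)·(2)] = 2
Sum: (-320)·(-1/14) + (-4)·(1/2) + 86·(-10/7) + 436·(2) = 770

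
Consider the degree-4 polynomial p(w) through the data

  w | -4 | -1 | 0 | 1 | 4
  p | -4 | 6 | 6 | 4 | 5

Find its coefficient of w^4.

7/160

The leading coefficient equals the top divided difference p[-4,-1,0,1,4].
p[-4,-1] = (6 - (-4)) / (-1 - (-4)) = 10/3
p[-1,0] = (6 - 6) / (0 - (-1)) = 0
p[0,1] = (4 - 6) / (1 - 0) = -2
p[1,4] = (5 - 4) / (4 - 1) = 1/3
p[-4,-1,0] = (0 - 10/3) / (0 - (-4)) = -5/6
p[-1,0,1] = (-2 - 0) / (1 - (-1)) = -1
p[0,1,4] = (1/3 - (-2)) / (4 - 0) = 7/12
p[-4,-1,0,1] = (-1 - (-5/6)) / (1 - (-4)) = -1/30
p[-1,0,1,4] = (7/12 - (-1)) / (4 - (-1)) = 19/60
p[-4,-1,0,1,4] = (19/60 - (-1/30)) / (4 - (-4)) = 7/160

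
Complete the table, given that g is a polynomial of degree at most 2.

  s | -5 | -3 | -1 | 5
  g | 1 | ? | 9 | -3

33/5

The 3 known values determine g uniquely (degree ≤ 2).
Evaluate each Lagrange basis at s = -3:
L_0(-3) = (-2)·(-8)/[(-4)·(-10)] = 2/5
L_1(-3) = (2)·(-8)/[(4)·(-6)] = 2/3
L_2(-3) = (2)·(-2)/[(10)·(6)] = -1/15
Sum: 1·(2/5) + 9·(2/3) + (-3)·(-1/15) = 33/5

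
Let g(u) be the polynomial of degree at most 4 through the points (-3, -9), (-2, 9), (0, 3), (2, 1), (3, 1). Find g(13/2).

-35127/160

Using Newton's divided-difference form:
g[-3,-2] = (9 - (-9)) / (-2 - (-3)) = 18
g[-2,0] = (3 - 9) / (0 - (-2)) = -3
g[0,2] = (1 - 3) / (2 - 0) = -1
g[2,3] = (1 - 1) / (3 - 2) = 0
g[-3,-2,0] = (-3 - 18) / (0 - (-3)) = -7
g[-2,0,2] = (-1 - (-3)) / (2 - (-2)) = 1/2
g[0,2,3] = (0 - (-1)) / (3 - 0) = 1/3
g[-3,-2,0,2] = (1/2 - (-7)) / (2 - (-3)) = 3/2
g[-2,0,2,3] = (1/3 - 1/2) / (3 - (-2)) = -1/30
g[-3,-2,0,2,3] = (-1/30 - 3/2) / (3 - (-3)) = -23/90
g(13/2) = -9 + 18·(19/2) + (-7)·(19/2)·(17/2) + (3/2)·(19/2)·(17/2)·(13/2) + (-23/90)·(19/2)·(17/2)·(13/2)·(9/2) = -35127/160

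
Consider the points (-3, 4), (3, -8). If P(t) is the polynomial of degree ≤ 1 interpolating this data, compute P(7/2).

L_0(7/2) = (1/2)/[(-6)] = -1/12
L_1(7/2) = (13/2)/[(6)] = 13/12
Sum: 4·(-1/12) + (-8)·(13/12) = -9

-9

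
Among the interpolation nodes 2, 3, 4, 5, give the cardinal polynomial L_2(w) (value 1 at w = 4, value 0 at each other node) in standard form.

L_2(w) = -(1/2)w^3 + 5w^2 - (31/2)w + 15

L_2(w) = (w - 2)(w - 3)(w - 5) / [(2)·(1)·(-1)]
       = (w^3 - 10w^2 + 31w - 30) / (-2)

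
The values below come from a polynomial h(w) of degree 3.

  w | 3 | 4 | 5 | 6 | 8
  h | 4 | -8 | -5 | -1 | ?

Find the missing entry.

The 4 known values determine h uniquely (degree ≤ 3).
Evaluate each Lagrange basis at w = 8:
L_0(8) = (4)·(3)·(2)/[(-1)·(-2)·(-3)] = -4
L_1(8) = (5)·(3)·(2)/[(1)·(-1)·(-2)] = 15
L_2(8) = (5)·(4)·(2)/[(2)·(1)·(-1)] = -20
L_3(8) = (5)·(4)·(3)/[(3)·(2)·(1)] = 10
Sum: 4·(-4) + (-8)·(15) + (-5)·(-20) + (-1)·(10) = -46

-46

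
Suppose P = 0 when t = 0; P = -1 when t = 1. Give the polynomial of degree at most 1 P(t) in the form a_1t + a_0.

Build the Lagrange basis polynomials:
L_0(t) = (t - 1) / [-1] = -t + 1
L_1(t) = t / [1] = t
P(t) = 0·L_0 + (-1)·L_1
  0·L_0(t) = 0
  (-1)·L_1(t) = -t
Adding term by term: -t

P(t) = -t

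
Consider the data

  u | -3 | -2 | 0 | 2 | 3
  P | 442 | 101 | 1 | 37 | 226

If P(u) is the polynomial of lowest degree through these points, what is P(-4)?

1297

Evaluate each Lagrange basis at u = -4:
L_0(-4) = (-2)·(-4)·(-6)·(-7)/[(-1)·(-3)·(-5)·(-6)] = 56/15
L_1(-4) = (-1)·(-4)·(-6)·(-7)/[(1)·(-2)·(-4)·(-5)] = -21/5
L_2(-4) = (-1)·(-2)·(-6)·(-7)/[(3)·(2)·(-2)·(-3)] = 7/3
L_3(-4) = (-1)·(-2)·(-4)·(-7)/[(5)·(4)·(2)·(-1)] = -7/5
L_4(-4) = (-1)·(-2)·(-4)·(-6)/[(6)·(5)·(3)·(1)] = 8/15
Sum: 442·(56/15) + 101·(-21/5) + 1·(7/3) + 37·(-7/5) + 226·(8/15) = 1297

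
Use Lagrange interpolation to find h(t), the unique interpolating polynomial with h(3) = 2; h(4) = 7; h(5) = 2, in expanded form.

h(t) = -5t^2 + 40t - 73

L_0(t) = (t - 4)(t - 5) / [2] = (1/2)t^2 - (9/2)t + 10
L_1(t) = (t - 3)(t - 5) / [-1] = -t^2 + 8t - 15
L_2(t) = (t - 3)(t - 4) / [2] = (1/2)t^2 - (7/2)t + 6
h(t) = 2·L_0 + 7·L_1 + 2·L_2
  2·L_0(t) = t^2 - 9t + 20
  7·L_1(t) = -7t^2 + 56t - 105
  2·L_2(t) = t^2 - 7t + 12
Adding term by term: -5t^2 + 40t - 73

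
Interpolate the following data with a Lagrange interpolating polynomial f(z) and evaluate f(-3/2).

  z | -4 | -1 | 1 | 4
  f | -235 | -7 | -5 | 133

L_0(-3/2) = (-1/2)·(-5/2)·(-11/2)/[(-3)·(-5)·(-8)] = 11/192
L_1(-3/2) = (5/2)·(-5/2)·(-11/2)/[(3)·(-2)·(-5)] = 55/48
L_2(-3/2) = (5/2)·(-1/2)·(-11/2)/[(5)·(2)·(-3)] = -11/48
L_3(-3/2) = (5/2)·(-1/2)·(-5/2)/[(8)·(5)·(3)] = 5/192
Sum: (-235)·(11/192) + (-7)·(55/48) + (-5)·(-11/48) + 133·(5/192) = -135/8

-135/8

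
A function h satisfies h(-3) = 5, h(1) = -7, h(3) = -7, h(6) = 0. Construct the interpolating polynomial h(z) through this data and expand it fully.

h(z) = -(1/270)z^3 + (68/135)z^2 - (59/30)z - 83/15

Newton's divided differences:
h[-3,1] = (-7 - 5) / (1 - (-3)) = -3
h[1,3] = (-7 - (-7)) / (3 - 1) = 0
h[3,6] = (0 - (-7)) / (6 - 3) = 7/3
h[-3,1,3] = (0 - (-3)) / (3 - (-3)) = 1/2
h[1,3,6] = (7/3 - 0) / (6 - 1) = 7/15
h[-3,1,3,6] = (7/15 - 1/2) / (6 - (-3)) = -1/270
h(z) = 5 + (-3)·(z + 3) + (1/2)·(z + 3)(z - 1) + (-1/270)·(z + 3)(z - 1)(z - 3)
Expanding: h(z) = -(1/270)z^3 + (68/135)z^2 - (59/30)z - 83/15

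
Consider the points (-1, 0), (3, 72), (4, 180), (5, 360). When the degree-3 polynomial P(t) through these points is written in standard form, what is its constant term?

L_0(t) = (t - 3)(t - 4)(t - 5) / [-120] = -(1/120)t^3 + (1/10)t^2 - (47/120)t + 1/2
L_1(t) = (t + 1)(t - 4)(t - 5) / [8] = (1/8)t^3 - t^2 + (11/8)t + 5/2
L_2(t) = (t + 1)(t - 3)(t - 5) / [-5] = -(1/5)t^3 + (7/5)t^2 - (7/5)t - 3
L_3(t) = (t + 1)(t - 3)(t - 4) / [12] = (1/12)t^3 - (1/2)t^2 + (5/12)t + 1
P(t) = 0·L_0 + 72·L_1 + 180·L_2 + 360·L_3
Only the constant term is needed; take it from each L_i and combine:
0·(1/2) + 72·(5/2) + 180·(-3) + 360·(1) = 0

0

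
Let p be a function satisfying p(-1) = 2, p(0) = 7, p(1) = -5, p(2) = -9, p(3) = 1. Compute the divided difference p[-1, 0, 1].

p[-1,0] = (7 - 2) / (0 - (-1)) = 5
p[0,1] = (-5 - 7) / (1 - 0) = -12
p[-1,0,1] = (-12 - 5) / (1 - (-1)) = -17/2

-17/2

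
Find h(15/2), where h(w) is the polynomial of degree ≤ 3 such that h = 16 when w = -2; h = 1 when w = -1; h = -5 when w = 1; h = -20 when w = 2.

-3413/4

Using Newton's divided-difference form:
h[-2,-1] = (1 - 16) / (-1 - (-2)) = -15
h[-1,1] = (-5 - 1) / (1 - (-1)) = -3
h[1,2] = (-20 - (-5)) / (2 - 1) = -15
h[-2,-1,1] = (-3 - (-15)) / (1 - (-2)) = 4
h[-1,1,2] = (-15 - (-3)) / (2 - (-1)) = -4
h[-2,-1,1,2] = (-4 - 4) / (2 - (-2)) = -2
h(15/2) = 16 + (-15)·(19/2) + 4·(19/2)·(17/2) + (-2)·(19/2)·(17/2)·(13/2) = -3413/4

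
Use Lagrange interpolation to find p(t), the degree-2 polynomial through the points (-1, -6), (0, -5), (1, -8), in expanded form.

p(t) = -2t^2 - t - 5

L_0(t) = t(t - 1) / [2] = (1/2)t^2 - (1/2)t
L_1(t) = (t + 1)(t - 1) / [-1] = -t^2 + 1
L_2(t) = (t + 1)t / [2] = (1/2)t^2 + (1/2)t
p(t) = (-6)·L_0 + (-5)·L_1 + (-8)·L_2
  (-6)·L_0(t) = -3t^2 + 3t
  (-5)·L_1(t) = 5t^2 - 5
  (-8)·L_2(t) = -4t^2 - 4t
Adding term by term: -2t^2 - t - 5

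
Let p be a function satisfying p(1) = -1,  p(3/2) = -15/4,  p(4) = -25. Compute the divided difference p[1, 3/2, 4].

p[1,3/2] = (-15/4 - (-1)) / (3/2 - 1) = -11/2
p[3/2,4] = (-25 - (-15/4)) / (4 - 3/2) = -17/2
p[1,3/2,4] = (-17/2 - (-11/2)) / (4 - 1) = -1

-1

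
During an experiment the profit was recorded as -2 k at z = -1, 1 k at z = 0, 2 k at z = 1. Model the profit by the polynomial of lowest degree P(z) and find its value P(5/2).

-1/4

Evaluate each Lagrange basis at z = 5/2:
L_0(5/2) = (5/2)·(3/2)/[(-1)·(-2)] = 15/8
L_1(5/2) = (7/2)·(3/2)/[(1)·(-1)] = -21/4
L_2(5/2) = (7/2)·(5/2)/[(2)·(1)] = 35/8
Sum: (-2)·(15/8) + 1·(-21/4) + 2·(35/8) = -1/4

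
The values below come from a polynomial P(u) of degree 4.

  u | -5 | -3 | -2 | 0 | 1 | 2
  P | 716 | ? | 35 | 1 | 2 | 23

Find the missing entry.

The 5 known values determine P uniquely (degree ≤ 4).
Evaluate each Lagrange basis at u = -3:
L_0(-3) = (-1)·(-3)·(-4)·(-5)/[(-3)·(-5)·(-6)·(-7)] = 2/21
L_1(-3) = (2)·(-3)·(-4)·(-5)/[(3)·(-2)·(-3)·(-4)] = 5/3
L_2(-3) = (2)·(-1)·(-4)·(-5)/[(5)·(2)·(-1)·(-2)] = -2
L_3(-3) = (2)·(-1)·(-3)·(-5)/[(6)·(3)·(1)·(-1)] = 5/3
L_4(-3) = (2)·(-1)·(-3)·(-4)/[(7)·(4)·(2)·(1)] = -3/7
Sum: 716·(2/21) + 35·(5/3) + 1·(-2) + 2·(5/3) + 23·(-3/7) = 118

118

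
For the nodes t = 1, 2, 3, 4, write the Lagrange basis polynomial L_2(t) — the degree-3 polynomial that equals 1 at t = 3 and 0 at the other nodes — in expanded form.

L_2(t) = -(1/2)t^3 + (7/2)t^2 - 7t + 4

L_2(t) = (t - 1)(t - 2)(t - 4) / [(2)·(1)·(-1)]
       = (t^3 - 7t^2 + 14t - 8) / (-2)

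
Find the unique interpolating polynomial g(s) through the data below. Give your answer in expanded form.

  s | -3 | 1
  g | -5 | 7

Build the Lagrange basis polynomials:
L_0(s) = (s - 1) / [-4] = -(1/4)s + 1/4
L_1(s) = (s + 3) / [4] = (1/4)s + 3/4
g(s) = (-5)·L_0 + 7·L_1
  (-5)·L_0(s) = (5/4)s - 5/4
  7·L_1(s) = (7/4)s + 21/4
Adding term by term: 3s + 4

g(s) = 3s + 4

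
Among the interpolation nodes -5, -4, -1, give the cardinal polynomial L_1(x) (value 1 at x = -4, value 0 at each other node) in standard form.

L_1(x) = (x + 5)(x + 1) / [(1)·(-3)]
       = (x^2 + 6x + 5) / (-3)

L_1(x) = -(1/3)x^2 - 2x - 5/3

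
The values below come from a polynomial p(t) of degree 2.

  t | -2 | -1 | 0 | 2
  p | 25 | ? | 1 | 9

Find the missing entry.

9

The 3 known values determine p uniquely (degree ≤ 2).
Evaluate each Lagrange basis at t = -1:
L_0(-1) = (-1)·(-3)/[(-2)·(-4)] = 3/8
L_1(-1) = (1)·(-3)/[(2)·(-2)] = 3/4
L_2(-1) = (1)·(-1)/[(4)·(2)] = -1/8
Sum: 25·(3/8) + 1·(3/4) + 9·(-1/8) = 9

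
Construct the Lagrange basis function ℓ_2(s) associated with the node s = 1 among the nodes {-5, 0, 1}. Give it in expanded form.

ℓ_2(s) = (s + 5)s / [(6)·(1)]
       = (s^2 + 5s) / (6)

ℓ_2(s) = (1/6)s^2 + (5/6)s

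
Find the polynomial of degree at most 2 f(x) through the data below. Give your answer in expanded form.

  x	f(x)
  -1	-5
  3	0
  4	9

Build the Lagrange basis polynomials:
L_0(x) = (x - 3)(x - 4) / [20] = (1/20)x^2 - (7/20)x + 3/5
L_1(x) = (x + 1)(x - 4) / [-4] = -(1/4)x^2 + (3/4)x + 1
L_2(x) = (x + 1)(x - 3) / [5] = (1/5)x^2 - (2/5)x - 3/5
f(x) = (-5)·L_0 + 0·L_1 + 9·L_2
  (-5)·L_0(x) = -(1/4)x^2 + (7/4)x - 3
  0·L_1(x) = 0
  9·L_2(x) = (9/5)x^2 - (18/5)x - 27/5
Adding term by term: (31/20)x^2 - (37/20)x - 42/5

f(x) = (31/20)x^2 - (37/20)x - 42/5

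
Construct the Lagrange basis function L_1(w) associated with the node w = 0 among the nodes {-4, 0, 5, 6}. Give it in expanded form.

L_1(w) = (w + 4)(w - 5)(w - 6) / [(4)·(-5)·(-6)]
       = (w^3 - 7w^2 - 14w + 120) / (120)

L_1(w) = (1/120)w^3 - (7/120)w^2 - (7/60)w + 1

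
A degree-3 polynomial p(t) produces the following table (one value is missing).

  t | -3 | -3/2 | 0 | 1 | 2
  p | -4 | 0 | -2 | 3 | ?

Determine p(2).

119/6

The 4 known values determine p uniquely (degree ≤ 3).
Evaluate each Lagrange basis at t = 2:
L_0(2) = (7/2)·(2)·(1)/[(-3/2)·(-3)·(-4)] = -7/18
L_1(2) = (5)·(2)·(1)/[(3/2)·(-3/2)·(-5/2)] = 16/9
L_2(2) = (5)·(7/2)·(1)/[(3)·(3/2)·(-1)] = -35/9
L_3(2) = (5)·(7/2)·(2)/[(4)·(5/2)·(1)] = 7/2
Sum: (-4)·(-7/18) + 0 + (-2)·(-35/9) + 3·(7/2) = 119/6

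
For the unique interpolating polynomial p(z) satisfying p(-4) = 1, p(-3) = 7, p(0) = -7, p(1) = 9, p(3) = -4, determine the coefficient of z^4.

-331/630

The leading coefficient equals the top divided difference p[-4,-3,0,1,3].
p[-4,-3] = (7 - 1) / (-3 - (-4)) = 6
p[-3,0] = (-7 - 7) / (0 - (-3)) = -14/3
p[0,1] = (9 - (-7)) / (1 - 0) = 16
p[1,3] = (-4 - 9) / (3 - 1) = -13/2
p[-4,-3,0] = (-14/3 - 6) / (0 - (-4)) = -8/3
p[-3,0,1] = (16 - (-14/3)) / (1 - (-3)) = 31/6
p[0,1,3] = (-13/2 - 16) / (3 - 0) = -15/2
p[-4,-3,0,1] = (31/6 - (-8/3)) / (1 - (-4)) = 47/30
p[-3,0,1,3] = (-15/2 - 31/6) / (3 - (-3)) = -19/9
p[-4,-3,0,1,3] = (-19/9 - 47/30) / (3 - (-4)) = -331/630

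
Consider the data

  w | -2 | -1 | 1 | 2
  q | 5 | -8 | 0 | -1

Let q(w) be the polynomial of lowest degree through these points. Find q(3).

-20

Evaluate each Lagrange basis at w = 3:
L_0(3) = (4)·(2)·(1)/[(-1)·(-3)·(-4)] = -2/3
L_1(3) = (5)·(2)·(1)/[(1)·(-2)·(-3)] = 5/3
L_2(3) = (5)·(4)·(1)/[(3)·(2)·(-1)] = -10/3
L_3(3) = (5)·(4)·(2)/[(4)·(3)·(1)] = 10/3
Sum: 5·(-2/3) + (-8)·(5/3) + 0 + (-1)·(10/3) = -20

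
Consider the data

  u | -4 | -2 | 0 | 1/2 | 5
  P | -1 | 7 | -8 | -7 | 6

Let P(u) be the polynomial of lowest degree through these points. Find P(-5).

Using Newton's divided-difference form:
P[-4,-2] = (7 - (-1)) / (-2 - (-4)) = 4
P[-2,0] = (-8 - 7) / (0 - (-2)) = -15/2
P[0,1/2] = (-7 - (-8)) / (1/2 - 0) = 2
P[1/2,5] = (6 - (-7)) / (5 - 1/2) = 26/9
P[-4,-2,0] = (-15/2 - 4) / (0 - (-4)) = -23/8
P[-2,0,1/2] = (2 - (-15/2)) / (1/2 - (-2)) = 19/5
P[0,1/2,5] = (26/9 - 2) / (5 - 0) = 8/45
P[-4,-2,0,1/2] = (19/5 - (-23/8)) / (1/2 - (-4)) = 89/60
P[-2,0,1/2,5] = (8/45 - 19/5) / (5 - (-2)) = -163/315
P[-4,-2,0,1/2,5] = (-163/315 - 89/60) / (5 - (-4)) = -2521/11340
P(-5) = -1 + 4·(-1) + (-23/8)·(-1)·(-3) + (89/60)·(-1)·(-3)·(-5) + (-2521/11340)·(-1)·(-3)·(-5)·(-11/2) = -40987/756

-40987/756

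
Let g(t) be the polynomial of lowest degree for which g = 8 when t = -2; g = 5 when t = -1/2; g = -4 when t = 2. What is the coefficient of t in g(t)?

-3

Build the Lagrange basis polynomials:
L_0(t) = (t + 1/2)(t - 2) / [6] = (1/6)t^2 - (1/4)t - 1/6
L_1(t) = (t + 2)(t - 2) / [-15/4] = -(4/15)t^2 + 16/15
L_2(t) = (t + 2)(t + 1/2) / [10] = (1/10)t^2 + (1/4)t + 1/10
g(t) = 8·L_0 + 5·L_1 + (-4)·L_2
Only the coefficient of t is needed; take it from each L_i and combine:
8·(-1/4) + 5·(0) + (-4)·(1/4) = -3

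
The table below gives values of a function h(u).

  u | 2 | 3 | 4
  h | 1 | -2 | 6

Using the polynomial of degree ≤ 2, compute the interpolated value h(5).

Using Newton's divided-difference form:
h[2,3] = (-2 - 1) / (3 - 2) = -3
h[3,4] = (6 - (-2)) / (4 - 3) = 8
h[2,3,4] = (8 - (-3)) / (4 - 2) = 11/2
h(5) = 1 + (-3)·(3) + (11/2)·(3)·(2) = 25

25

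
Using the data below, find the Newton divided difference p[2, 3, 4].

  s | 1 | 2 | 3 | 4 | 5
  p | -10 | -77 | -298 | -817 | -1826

p[2,3] = (-298 - (-77)) / (3 - 2) = -221
p[3,4] = (-817 - (-298)) / (4 - 3) = -519
p[2,3,4] = (-519 - (-221)) / (4 - 2) = -149

-149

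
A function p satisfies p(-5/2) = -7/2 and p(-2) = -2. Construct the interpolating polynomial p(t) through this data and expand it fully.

p(t) = 3t + 4

Build the Lagrange basis polynomials:
L_0(t) = (t + 2) / [-1/2] = -2t - 4
L_1(t) = (t + 5/2) / [1/2] = 2t + 5
p(t) = (-7/2)·L_0 + (-2)·L_1
  (-7/2)·L_0(t) = 7t + 14
  (-2)·L_1(t) = -4t - 10
Adding term by term: 3t + 4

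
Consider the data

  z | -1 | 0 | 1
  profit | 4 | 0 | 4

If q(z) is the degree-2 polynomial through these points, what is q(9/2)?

Using Newton's divided-difference form:
q[-1,0] = (0 - 4) / (0 - (-1)) = -4
q[0,1] = (4 - 0) / (1 - 0) = 4
q[-1,0,1] = (4 - (-4)) / (1 - (-1)) = 4
q(9/2) = 4 + (-4)·(11/2) + 4·(11/2)·(9/2) = 81

81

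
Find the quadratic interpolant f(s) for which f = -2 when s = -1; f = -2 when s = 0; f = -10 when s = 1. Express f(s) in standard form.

Build the Lagrange basis polynomials:
L_0(s) = s(s - 1) / [2] = (1/2)s^2 - (1/2)s
L_1(s) = (s + 1)(s - 1) / [-1] = -s^2 + 1
L_2(s) = (s + 1)s / [2] = (1/2)s^2 + (1/2)s
f(s) = (-2)·L_0 + (-2)·L_1 + (-10)·L_2
  (-2)·L_0(s) = -s^2 + s
  (-2)·L_1(s) = 2s^2 - 2
  (-10)·L_2(s) = -5s^2 - 5s
Adding term by term: -4s^2 - 4s - 2

f(s) = -4s^2 - 4s - 2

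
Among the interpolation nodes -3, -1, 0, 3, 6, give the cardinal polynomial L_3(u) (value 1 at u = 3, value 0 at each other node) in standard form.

L_3(u) = (u + 3)(u + 1)u(u - 6) / [(6)·(4)·(3)·(-3)]
       = (u^4 - 2u^3 - 21u^2 - 18u) / (-216)

L_3(u) = -(1/216)u^4 + (1/108)u^3 + (7/72)u^2 + (1/12)u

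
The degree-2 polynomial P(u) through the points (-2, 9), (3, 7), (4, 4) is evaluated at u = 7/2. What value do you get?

673/120

Evaluate each Lagrange basis at u = 7/2:
L_0(7/2) = (1/2)·(-1/2)/[(-5)·(-6)] = -1/120
L_1(7/2) = (11/2)·(-1/2)/[(5)·(-1)] = 11/20
L_2(7/2) = (11/2)·(1/2)/[(6)·(1)] = 11/24
Sum: 9·(-1/120) + 7·(11/20) + 4·(11/24) = 673/120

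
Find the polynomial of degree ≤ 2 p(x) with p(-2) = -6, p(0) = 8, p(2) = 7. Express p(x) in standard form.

L_0(x) = x(x - 2) / [8] = (1/8)x^2 - (1/4)x
L_1(x) = (x + 2)(x - 2) / [-4] = -(1/4)x^2 + 1
L_2(x) = (x + 2)x / [8] = (1/8)x^2 + (1/4)x
p(x) = (-6)·L_0 + 8·L_1 + 7·L_2
  (-6)·L_0(x) = -(3/4)x^2 + (3/2)x
  8·L_1(x) = -2x^2 + 8
  7·L_2(x) = (7/8)x^2 + (7/4)x
Adding term by term: -(15/8)x^2 + (13/4)x + 8

p(x) = -(15/8)x^2 + (13/4)x + 8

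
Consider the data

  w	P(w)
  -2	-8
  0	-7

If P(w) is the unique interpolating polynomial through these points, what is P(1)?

Evaluate each Lagrange basis at w = 1:
L_0(1) = (1)/[(-2)] = -1/2
L_1(1) = (3)/[(2)] = 3/2
Sum: (-8)·(-1/2) + (-7)·(3/2) = -13/2

-13/2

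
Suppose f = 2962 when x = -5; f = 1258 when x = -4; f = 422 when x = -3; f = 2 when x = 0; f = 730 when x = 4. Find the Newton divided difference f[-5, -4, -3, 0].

-52

f[-5,-4] = (1258 - 2962) / (-4 - (-5)) = -1704
f[-4,-3] = (422 - 1258) / (-3 - (-4)) = -836
f[-3,0] = (2 - 422) / (0 - (-3)) = -140
f[-5,-4,-3] = (-836 - (-1704)) / (-3 - (-5)) = 434
f[-4,-3,0] = (-140 - (-836)) / (0 - (-4)) = 174
f[-5,-4,-3,0] = (174 - 434) / (0 - (-5)) = -52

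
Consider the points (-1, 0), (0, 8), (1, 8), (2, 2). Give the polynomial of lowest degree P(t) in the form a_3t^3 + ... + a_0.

Newton's divided differences:
P[-1,0] = (8 - 0) / (0 - (-1)) = 8
P[0,1] = (8 - 8) / (1 - 0) = 0
P[1,2] = (2 - 8) / (2 - 1) = -6
P[-1,0,1] = (0 - 8) / (1 - (-1)) = -4
P[0,1,2] = (-6 - 0) / (2 - 0) = -3
P[-1,0,1,2] = (-3 - (-4)) / (2 - (-1)) = 1/3
P(t) = 8·(t + 1) + (-4)·(t + 1)t + (1/3)·(t + 1)t(t - 1)
Expanding: P(t) = (1/3)t^3 - 4t^2 + (11/3)t + 8

P(t) = (1/3)t^3 - 4t^2 + (11/3)t + 8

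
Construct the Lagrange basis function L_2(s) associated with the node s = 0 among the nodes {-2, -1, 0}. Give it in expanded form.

L_2(s) = (s + 2)(s + 1) / [(2)·(1)]
       = (s^2 + 3s + 2) / (2)

L_2(s) = (1/2)s^2 + (3/2)s + 1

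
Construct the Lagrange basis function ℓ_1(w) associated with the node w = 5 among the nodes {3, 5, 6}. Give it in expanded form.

ℓ_1(w) = -(1/2)w^2 + (9/2)w - 9

ℓ_1(w) = (w - 3)(w - 6) / [(2)·(-1)]
       = (w^2 - 9w + 18) / (-2)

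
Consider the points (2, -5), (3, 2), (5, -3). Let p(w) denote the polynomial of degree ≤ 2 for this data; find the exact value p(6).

-15

Using Newton's divided-difference form:
p[2,3] = (2 - (-5)) / (3 - 2) = 7
p[3,5] = (-3 - 2) / (5 - 3) = -5/2
p[2,3,5] = (-5/2 - 7) / (5 - 2) = -19/6
p(6) = -5 + 7·(4) + (-19/6)·(4)·(3) = -15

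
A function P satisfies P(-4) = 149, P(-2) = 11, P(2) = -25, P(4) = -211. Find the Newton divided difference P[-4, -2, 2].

P[-4,-2] = (11 - 149) / (-2 - (-4)) = -69
P[-2,2] = (-25 - 11) / (2 - (-2)) = -9
P[-4,-2,2] = (-9 - (-69)) / (2 - (-4)) = 10

10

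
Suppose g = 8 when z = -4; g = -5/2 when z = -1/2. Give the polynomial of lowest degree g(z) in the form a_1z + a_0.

Build the Lagrange basis polynomials:
L_0(z) = (z + 1/2) / [-7/2] = -(2/7)z - 1/7
L_1(z) = (z + 4) / [7/2] = (2/7)z + 8/7
g(z) = 8·L_0 + (-5/2)·L_1
  8·L_0(z) = -(16/7)z - 8/7
  (-5/2)·L_1(z) = -(5/7)z - 20/7
Adding term by term: -3z - 4

g(z) = -3z - 4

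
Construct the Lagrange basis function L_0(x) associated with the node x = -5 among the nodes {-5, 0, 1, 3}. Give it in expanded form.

L_0(x) = x(x - 1)(x - 3) / [(-5)·(-6)·(-8)]
       = (x^3 - 4x^2 + 3x) / (-240)

L_0(x) = -(1/240)x^3 + (1/60)x^2 - (1/80)x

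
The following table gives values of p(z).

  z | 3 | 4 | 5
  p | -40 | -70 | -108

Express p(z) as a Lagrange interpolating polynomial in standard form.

p(z) = -4z^2 - 2z + 2

L_0(z) = (z - 4)(z - 5) / [2] = (1/2)z^2 - (9/2)z + 10
L_1(z) = (z - 3)(z - 5) / [-1] = -z^2 + 8z - 15
L_2(z) = (z - 3)(z - 4) / [2] = (1/2)z^2 - (7/2)z + 6
p(z) = (-40)·L_0 + (-70)·L_1 + (-108)·L_2
  (-40)·L_0(z) = -20z^2 + 180z - 400
  (-70)·L_1(z) = 70z^2 - 560z + 1050
  (-108)·L_2(z) = -54z^2 + 378z - 648
Adding term by term: -4z^2 - 2z + 2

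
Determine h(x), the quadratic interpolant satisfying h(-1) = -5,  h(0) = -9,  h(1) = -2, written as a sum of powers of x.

h(x) = (11/2)x^2 + (3/2)x - 9

Newton's divided differences:
h[-1,0] = (-9 - (-5)) / (0 - (-1)) = -4
h[0,1] = (-2 - (-9)) / (1 - 0) = 7
h[-1,0,1] = (7 - (-4)) / (1 - (-1)) = 11/2
h(x) = -5 + (-4)·(x + 1) + (11/2)·(x + 1)x
Expanding: h(x) = (11/2)x^2 + (3/2)x - 9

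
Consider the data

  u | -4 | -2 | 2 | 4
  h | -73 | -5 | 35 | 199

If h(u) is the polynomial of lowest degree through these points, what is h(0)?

Using Newton's divided-difference form:
h[-4,-2] = (-5 - (-73)) / (-2 - (-4)) = 34
h[-2,2] = (35 - (-5)) / (2 - (-2)) = 10
h[2,4] = (199 - 35) / (4 - 2) = 82
h[-4,-2,2] = (10 - 34) / (2 - (-4)) = -4
h[-2,2,4] = (82 - 10) / (4 - (-2)) = 12
h[-4,-2,2,4] = (12 - (-4)) / (4 - (-4)) = 2
h(0) = -73 + 34·(4) + (-4)·(4)·(2) + 2·(4)·(2)·(-2) = -1

-1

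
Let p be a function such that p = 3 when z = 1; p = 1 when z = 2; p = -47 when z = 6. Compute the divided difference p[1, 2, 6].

-2

p[1,2] = (1 - 3) / (2 - 1) = -2
p[2,6] = (-47 - 1) / (6 - 2) = -12
p[1,2,6] = (-12 - (-2)) / (6 - 1) = -2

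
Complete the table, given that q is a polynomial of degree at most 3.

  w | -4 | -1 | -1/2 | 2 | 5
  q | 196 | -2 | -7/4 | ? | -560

-38

The 4 known values determine q uniquely (degree ≤ 3).
L_0(2) = (3)·(5/2)·(-3)/[(-3)·(-7/2)·(-9)] = 5/21
L_1(2) = (6)·(5/2)·(-3)/[(3)·(-1/2)·(-6)] = -5
L_2(2) = (6)·(3)·(-3)/[(7/2)·(1/2)·(-11/2)] = 432/77
L_3(2) = (6)·(3)·(5/2)/[(9)·(6)·(11/2)] = 5/33
Sum: 196·(5/21) + (-2)·(-5) + (-7/4)·(432/77) + (-560)·(5/33) = -38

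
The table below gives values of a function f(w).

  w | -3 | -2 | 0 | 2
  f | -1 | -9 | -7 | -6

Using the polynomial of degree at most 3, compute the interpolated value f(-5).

207/4

L_0(-5) = (-3)·(-5)·(-7)/[(-1)·(-3)·(-5)] = 7
L_1(-5) = (-2)·(-5)·(-7)/[(1)·(-2)·(-4)] = -35/4
L_2(-5) = (-2)·(-3)·(-7)/[(3)·(2)·(-2)] = 7/2
L_3(-5) = (-2)·(-3)·(-5)/[(5)·(4)·(2)] = -3/4
Sum: (-1)·(7) + (-9)·(-35/4) + (-7)·(7/2) + (-6)·(-3/4) = 207/4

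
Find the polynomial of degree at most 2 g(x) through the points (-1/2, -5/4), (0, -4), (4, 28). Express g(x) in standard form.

Newton's divided differences:
g[-1/2,0] = (-4 - (-5/4)) / (0 - (-1/2)) = -11/2
g[0,4] = (28 - (-4)) / (4 - 0) = 8
g[-1/2,0,4] = (8 - (-11/2)) / (4 - (-1/2)) = 3
g(x) = -5/4 + (-11/2)·(x + 1/2) + 3·(x + 1/2)x
Expanding: g(x) = 3x^2 - 4x - 4

g(x) = 3x^2 - 4x - 4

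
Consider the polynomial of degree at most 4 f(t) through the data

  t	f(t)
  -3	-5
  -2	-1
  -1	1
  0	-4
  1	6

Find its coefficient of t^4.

9/8

The leading coefficient equals the top divided difference f[-3,-2,-1,0,1].
f[-3,-2] = (-1 - (-5)) / (-2 - (-3)) = 4
f[-2,-1] = (1 - (-1)) / (-1 - (-2)) = 2
f[-1,0] = (-4 - 1) / (0 - (-1)) = -5
f[0,1] = (6 - (-4)) / (1 - 0) = 10
f[-3,-2,-1] = (2 - 4) / (-1 - (-3)) = -1
f[-2,-1,0] = (-5 - 2) / (0 - (-2)) = -7/2
f[-1,0,1] = (10 - (-5)) / (1 - (-1)) = 15/2
f[-3,-2,-1,0] = (-7/2 - (-1)) / (0 - (-3)) = -5/6
f[-2,-1,0,1] = (15/2 - (-7/2)) / (1 - (-2)) = 11/3
f[-3,-2,-1,0,1] = (11/3 - (-5/6)) / (1 - (-3)) = 9/8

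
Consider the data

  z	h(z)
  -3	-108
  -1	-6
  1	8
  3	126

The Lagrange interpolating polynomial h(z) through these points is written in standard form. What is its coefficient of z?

Build the Lagrange basis polynomials:
L_0(z) = (z + 1)(z - 1)(z - 3) / [-48] = -(1/48)z^3 + (1/16)z^2 + (1/48)z - 1/16
L_1(z) = (z + 3)(z - 1)(z - 3) / [16] = (1/16)z^3 - (1/16)z^2 - (9/16)z + 9/16
L_2(z) = (z + 3)(z + 1)(z - 3) / [-16] = -(1/16)z^3 - (1/16)z^2 + (9/16)z + 9/16
L_3(z) = (z + 3)(z + 1)(z - 1) / [48] = (1/48)z^3 + (1/16)z^2 - (1/48)z - 1/16
h(z) = (-108)·L_0 + (-6)·L_1 + 8·L_2 + 126·L_3
Only the coefficient of z is needed; take it from each L_i and combine:
(-108)·(1/48) + (-6)·(-9/16) + 8·(9/16) + 126·(-1/48) = 3

3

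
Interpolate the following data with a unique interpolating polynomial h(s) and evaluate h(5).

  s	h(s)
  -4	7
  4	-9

Evaluate each Lagrange basis at s = 5:
L_0(5) = (1)/[(-8)] = -1/8
L_1(5) = (9)/[(8)] = 9/8
Sum: 7·(-1/8) + (-9)·(9/8) = -11

-11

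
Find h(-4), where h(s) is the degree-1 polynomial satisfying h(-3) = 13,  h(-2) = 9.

17

L_0(-4) = (-2)/[(-1)] = 2
L_1(-4) = (-1)/[(1)] = -1
Sum: 13·(2) + 9·(-1) = 17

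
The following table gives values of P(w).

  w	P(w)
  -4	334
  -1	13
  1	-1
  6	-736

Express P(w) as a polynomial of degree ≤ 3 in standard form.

Build the Lagrange basis polynomials:
L_0(w) = (w + 1)(w - 1)(w - 6) / [-150] = -(1/150)w^3 + (1/25)w^2 + (1/150)w - 1/25
L_1(w) = (w + 4)(w - 1)(w - 6) / [42] = (1/42)w^3 - (1/14)w^2 - (11/21)w + 4/7
L_2(w) = (w + 4)(w + 1)(w - 6) / [-50] = -(1/50)w^3 + (1/50)w^2 + (13/25)w + 12/25
L_3(w) = (w + 4)(w + 1)(w - 1) / [350] = (1/350)w^3 + (2/175)w^2 - (1/350)w - 2/175
P(w) = 334·L_0 + 13·L_1 + (-1)·L_2 + (-736)·L_3
  334·L_0(w) = -(167/75)w^3 + (334/25)w^2 + (167/75)w - 334/25
  13·L_1(w) = (13/42)w^3 - (13/14)w^2 - (143/21)w + 52/7
  (-1)·L_2(w) = (1/50)w^3 - (1/50)w^2 - (13/25)w - 12/25
  (-736)·L_3(w) = -(368/175)w^3 - (1472/175)w^2 + (368/175)w + 1472/175
Adding term by term: -4w^3 + 4w^2 - 3w + 2

P(w) = -4w^3 + 4w^2 - 3w + 2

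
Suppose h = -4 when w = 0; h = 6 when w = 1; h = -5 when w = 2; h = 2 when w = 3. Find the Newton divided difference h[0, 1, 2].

-21/2

h[0,1] = (6 - (-4)) / (1 - 0) = 10
h[1,2] = (-5 - 6) / (2 - 1) = -11
h[0,1,2] = (-11 - 10) / (2 - 0) = -21/2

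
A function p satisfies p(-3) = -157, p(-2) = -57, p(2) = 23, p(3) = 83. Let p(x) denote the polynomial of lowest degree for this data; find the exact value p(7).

L_0(7) = (9)·(5)·(4)/[(-1)·(-5)·(-6)] = -6
L_1(7) = (10)·(5)·(4)/[(1)·(-4)·(-5)] = 10
L_2(7) = (10)·(9)·(4)/[(5)·(4)·(-1)] = -18
L_3(7) = (10)·(9)·(5)/[(6)·(5)·(1)] = 15
Sum: (-157)·(-6) + (-57)·(10) + 23·(-18) + 83·(15) = 1203

1203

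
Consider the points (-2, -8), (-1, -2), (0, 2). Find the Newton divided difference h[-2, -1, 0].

h[-2,-1] = (-2 - (-8)) / (-1 - (-2)) = 6
h[-1,0] = (2 - (-2)) / (0 - (-1)) = 4
h[-2,-1,0] = (4 - 6) / (0 - (-2)) = -1

-1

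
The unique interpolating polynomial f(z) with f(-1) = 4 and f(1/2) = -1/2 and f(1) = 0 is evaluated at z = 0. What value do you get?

0

Using Newton's divided-difference form:
f[-1,1/2] = (-1/2 - 4) / (1/2 - (-1)) = -3
f[1/2,1] = (0 - (-1/2)) / (1 - 1/2) = 1
f[-1,1/2,1] = (1 - (-3)) / (1 - (-1)) = 2
f(0) = 4 + (-3)·(1) + 2·(1)·(-1/2) = 0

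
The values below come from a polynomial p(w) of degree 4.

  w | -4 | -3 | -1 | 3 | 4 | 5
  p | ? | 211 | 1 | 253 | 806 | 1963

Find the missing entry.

The 5 known values determine p uniquely (degree ≤ 4).
Evaluate each Lagrange basis at w = -4:
L_0(-4) = (-3)·(-7)·(-8)·(-9)/[(-2)·(-6)·(-7)·(-8)] = 9/4
L_1(-4) = (-1)·(-7)·(-8)·(-9)/[(2)·(-4)·(-5)·(-6)] = -21/10
L_2(-4) = (-1)·(-3)·(-8)·(-9)/[(6)·(4)·(-1)·(-2)] = 9/2
L_3(-4) = (-1)·(-3)·(-7)·(-9)/[(7)·(5)·(1)·(-1)] = -27/5
L_4(-4) = (-1)·(-3)·(-7)·(-8)/[(8)·(6)·(2)·(1)] = 7/4
Sum: 211·(9/4) + 1·(-21/10) + 253·(9/2) + 806·(-27/5) + 1963·(7/4) = 694

694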